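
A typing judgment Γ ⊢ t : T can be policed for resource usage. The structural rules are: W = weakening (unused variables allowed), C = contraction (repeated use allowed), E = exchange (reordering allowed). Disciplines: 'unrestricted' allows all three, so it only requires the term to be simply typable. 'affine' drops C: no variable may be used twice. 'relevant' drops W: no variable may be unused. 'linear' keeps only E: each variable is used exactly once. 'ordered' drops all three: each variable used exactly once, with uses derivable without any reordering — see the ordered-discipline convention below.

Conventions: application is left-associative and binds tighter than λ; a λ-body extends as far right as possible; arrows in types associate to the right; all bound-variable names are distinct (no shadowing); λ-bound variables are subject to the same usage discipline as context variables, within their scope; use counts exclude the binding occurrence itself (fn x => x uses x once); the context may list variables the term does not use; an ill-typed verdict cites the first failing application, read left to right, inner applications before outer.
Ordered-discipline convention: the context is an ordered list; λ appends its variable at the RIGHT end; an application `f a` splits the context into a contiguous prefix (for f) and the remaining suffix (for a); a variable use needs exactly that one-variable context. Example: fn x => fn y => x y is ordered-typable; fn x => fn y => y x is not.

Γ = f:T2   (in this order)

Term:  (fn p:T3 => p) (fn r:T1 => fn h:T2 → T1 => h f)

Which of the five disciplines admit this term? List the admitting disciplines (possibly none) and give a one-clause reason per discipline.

accepted by: none
usage: f ×1, p (λ-bound) ×1, r (λ-bound) ×0, h (λ-bound) ×1
uses in reading order: p, h, f
typing: ill-typed: an application expects T3 but receives T1 → (T2 → T1) → T1
ordered: ✗ — the type mismatch rejects it
linear: ✗ — not simply typable
affine: ✗ — fails simple typing
relevant: ✗ — a type mismatch blocks all five
unrestricted: ✗ — the type mismatch rejects it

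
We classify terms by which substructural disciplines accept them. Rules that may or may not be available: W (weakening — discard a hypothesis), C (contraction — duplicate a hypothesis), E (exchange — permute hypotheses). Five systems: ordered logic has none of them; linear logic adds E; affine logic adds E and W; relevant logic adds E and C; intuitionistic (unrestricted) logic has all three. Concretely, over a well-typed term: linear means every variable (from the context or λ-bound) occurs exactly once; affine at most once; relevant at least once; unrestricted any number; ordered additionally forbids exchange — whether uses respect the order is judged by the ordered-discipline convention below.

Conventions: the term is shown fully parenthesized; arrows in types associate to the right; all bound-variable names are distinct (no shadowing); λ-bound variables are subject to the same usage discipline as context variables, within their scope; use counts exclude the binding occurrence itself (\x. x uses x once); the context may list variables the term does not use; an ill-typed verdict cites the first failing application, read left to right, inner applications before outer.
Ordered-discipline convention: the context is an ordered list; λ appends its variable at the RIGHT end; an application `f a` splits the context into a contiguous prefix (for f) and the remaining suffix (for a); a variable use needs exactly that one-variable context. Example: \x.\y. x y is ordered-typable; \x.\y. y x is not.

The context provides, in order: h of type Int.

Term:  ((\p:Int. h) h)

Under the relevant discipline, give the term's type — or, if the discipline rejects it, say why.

not well-typed under relevant — unused: p — weakening required
variable uses: h: 2; p (bound): 0
order of uses: h, h
typing: ✓ — Int
summary: ordered ✗; linear ✗; affine ✗; relevant ✗; unrestricted ✓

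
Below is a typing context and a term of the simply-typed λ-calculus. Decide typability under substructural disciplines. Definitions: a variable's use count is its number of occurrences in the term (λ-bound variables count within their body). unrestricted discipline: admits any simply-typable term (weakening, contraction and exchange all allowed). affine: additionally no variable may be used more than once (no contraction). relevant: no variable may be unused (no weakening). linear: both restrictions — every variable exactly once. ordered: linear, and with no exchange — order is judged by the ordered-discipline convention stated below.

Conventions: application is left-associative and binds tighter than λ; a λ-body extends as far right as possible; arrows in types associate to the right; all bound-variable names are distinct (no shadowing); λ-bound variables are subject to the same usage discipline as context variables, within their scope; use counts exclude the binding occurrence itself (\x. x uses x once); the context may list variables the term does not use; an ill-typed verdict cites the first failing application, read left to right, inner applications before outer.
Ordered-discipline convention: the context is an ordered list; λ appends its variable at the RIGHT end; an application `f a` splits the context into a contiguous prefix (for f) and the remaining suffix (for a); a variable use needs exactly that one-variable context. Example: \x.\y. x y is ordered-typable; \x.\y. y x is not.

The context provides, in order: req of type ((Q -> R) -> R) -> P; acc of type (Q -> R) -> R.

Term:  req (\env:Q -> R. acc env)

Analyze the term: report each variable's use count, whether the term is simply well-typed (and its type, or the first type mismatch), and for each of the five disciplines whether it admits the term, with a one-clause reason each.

usage: req: 1×, acc: 1×, env (bound): 1×
order of uses: req, acc, env
typing: ✓ — P
ordered: ✓ — req, acc, env once each; derivable with no W/C/E
linear: ✓ — req, acc, env: one use apiece
affine: ✓ — req, acc, env: no repeats, contraction unneeded
relevant: ✓ — none of req, acc, env goes unused
unrestricted: ✓ — simply typable at P; W, C, E all held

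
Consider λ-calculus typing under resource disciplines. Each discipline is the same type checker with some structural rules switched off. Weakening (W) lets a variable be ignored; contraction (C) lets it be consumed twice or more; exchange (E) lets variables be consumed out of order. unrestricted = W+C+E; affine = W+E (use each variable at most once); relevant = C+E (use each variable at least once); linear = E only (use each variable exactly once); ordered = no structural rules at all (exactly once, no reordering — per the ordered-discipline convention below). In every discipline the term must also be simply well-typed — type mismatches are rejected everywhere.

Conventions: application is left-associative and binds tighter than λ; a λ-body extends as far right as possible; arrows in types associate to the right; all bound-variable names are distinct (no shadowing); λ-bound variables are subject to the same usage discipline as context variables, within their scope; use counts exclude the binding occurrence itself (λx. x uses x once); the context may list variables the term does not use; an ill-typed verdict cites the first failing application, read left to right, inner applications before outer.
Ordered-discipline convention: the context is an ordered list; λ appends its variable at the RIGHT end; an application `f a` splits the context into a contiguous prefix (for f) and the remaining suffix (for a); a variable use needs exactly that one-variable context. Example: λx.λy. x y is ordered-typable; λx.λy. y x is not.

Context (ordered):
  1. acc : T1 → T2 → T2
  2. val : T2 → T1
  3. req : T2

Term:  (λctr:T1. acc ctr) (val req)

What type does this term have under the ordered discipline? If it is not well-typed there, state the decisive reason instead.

term : T2 → T2
use counts: acc: 1, val: 1, req: 1, ctr [bound]: 1
uses in reading order: acc, ctr, val, req
typing: well-typed at T2 → T2
all disciplines: ordered ✓ · linear ✓ · affine ✓ · relevant ✓ · unrestricted ✓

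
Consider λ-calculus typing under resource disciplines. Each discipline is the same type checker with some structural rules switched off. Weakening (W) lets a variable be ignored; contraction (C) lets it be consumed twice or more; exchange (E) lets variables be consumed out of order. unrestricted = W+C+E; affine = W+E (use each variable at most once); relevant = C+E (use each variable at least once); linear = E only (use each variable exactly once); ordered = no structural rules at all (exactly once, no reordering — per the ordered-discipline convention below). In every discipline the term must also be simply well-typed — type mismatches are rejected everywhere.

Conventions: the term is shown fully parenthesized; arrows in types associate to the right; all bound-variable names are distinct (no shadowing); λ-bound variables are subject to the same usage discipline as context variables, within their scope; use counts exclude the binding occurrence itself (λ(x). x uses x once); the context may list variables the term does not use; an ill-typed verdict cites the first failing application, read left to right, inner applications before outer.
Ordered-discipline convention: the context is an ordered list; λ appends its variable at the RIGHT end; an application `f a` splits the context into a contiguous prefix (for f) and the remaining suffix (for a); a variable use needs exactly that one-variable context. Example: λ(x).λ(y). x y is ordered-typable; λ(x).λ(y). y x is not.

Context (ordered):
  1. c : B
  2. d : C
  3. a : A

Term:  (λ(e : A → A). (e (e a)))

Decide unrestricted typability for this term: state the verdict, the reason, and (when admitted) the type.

yes — well-typed at (A → A) → A; no restrictions here; term : (A → A) → A
counts: c: 0, d: 0, a: 1, e (λ-bound): 2
order of uses: e, e, a
typing: well-typed at (A → A) → A
per-discipline verdicts: ordered ✗; linear ✗; affine ✗; relevant ✗; unrestricted ✓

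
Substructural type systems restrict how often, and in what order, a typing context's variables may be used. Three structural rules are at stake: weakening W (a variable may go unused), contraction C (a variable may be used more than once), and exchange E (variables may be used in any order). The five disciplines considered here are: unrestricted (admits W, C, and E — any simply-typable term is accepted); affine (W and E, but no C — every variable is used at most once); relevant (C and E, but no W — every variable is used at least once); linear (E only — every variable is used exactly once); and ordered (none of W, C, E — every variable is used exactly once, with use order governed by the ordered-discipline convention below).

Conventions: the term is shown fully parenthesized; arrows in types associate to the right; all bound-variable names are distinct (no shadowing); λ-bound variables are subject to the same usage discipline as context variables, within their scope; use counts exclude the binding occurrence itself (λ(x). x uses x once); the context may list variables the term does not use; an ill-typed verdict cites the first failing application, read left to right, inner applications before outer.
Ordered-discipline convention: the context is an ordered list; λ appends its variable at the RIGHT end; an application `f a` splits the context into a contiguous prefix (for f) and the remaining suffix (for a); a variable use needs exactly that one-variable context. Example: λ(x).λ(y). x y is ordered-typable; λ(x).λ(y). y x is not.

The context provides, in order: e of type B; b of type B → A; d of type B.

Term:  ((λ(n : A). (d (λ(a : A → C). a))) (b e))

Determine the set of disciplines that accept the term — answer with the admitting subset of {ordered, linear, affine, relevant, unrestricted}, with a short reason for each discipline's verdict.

admitting disciplines: none
variable uses: e: 1; b: 1; d: 1; n (λ-bound): 0; a (λ-bound): 1
uses in reading order: d, a, b, e
typing: ill-typed: non-arrow in function slot: B
ordered: ✗, the type mismatch rejects it
linear: ✗, not simply typable
affine: ✗, fails simple typing
relevant: ✗, a type mismatch blocks all five
unrestricted: ✗, the type mismatch rejects it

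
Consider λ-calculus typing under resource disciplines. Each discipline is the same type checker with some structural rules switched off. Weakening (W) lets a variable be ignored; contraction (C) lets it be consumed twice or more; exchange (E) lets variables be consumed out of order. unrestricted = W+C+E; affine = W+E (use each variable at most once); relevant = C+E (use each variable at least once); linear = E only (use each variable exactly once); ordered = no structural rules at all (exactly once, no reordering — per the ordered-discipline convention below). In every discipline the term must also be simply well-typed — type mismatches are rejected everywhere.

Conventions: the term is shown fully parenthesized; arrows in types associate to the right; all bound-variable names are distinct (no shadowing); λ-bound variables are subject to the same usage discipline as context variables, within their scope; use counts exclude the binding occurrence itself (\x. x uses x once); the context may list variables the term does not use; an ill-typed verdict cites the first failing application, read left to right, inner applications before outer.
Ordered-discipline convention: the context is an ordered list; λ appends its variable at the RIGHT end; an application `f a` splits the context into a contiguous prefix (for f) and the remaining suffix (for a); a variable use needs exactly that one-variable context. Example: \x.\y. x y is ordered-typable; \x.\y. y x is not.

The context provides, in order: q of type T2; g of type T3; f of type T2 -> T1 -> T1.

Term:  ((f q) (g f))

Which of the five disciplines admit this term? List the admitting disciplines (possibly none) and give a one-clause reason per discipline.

admitting disciplines: none
usage: q: 1; g: 1; f: 2
uses in reading order: f, q, g, f
typing: ill-typed: can't apply a value of type T3
ordered: ✗ — fails simple typing
linear: ✗ — a type mismatch blocks all five
affine: ✗ — the type mismatch rejects it
relevant: ✗ — not simply typable
unrestricted: ✗ — fails simple typing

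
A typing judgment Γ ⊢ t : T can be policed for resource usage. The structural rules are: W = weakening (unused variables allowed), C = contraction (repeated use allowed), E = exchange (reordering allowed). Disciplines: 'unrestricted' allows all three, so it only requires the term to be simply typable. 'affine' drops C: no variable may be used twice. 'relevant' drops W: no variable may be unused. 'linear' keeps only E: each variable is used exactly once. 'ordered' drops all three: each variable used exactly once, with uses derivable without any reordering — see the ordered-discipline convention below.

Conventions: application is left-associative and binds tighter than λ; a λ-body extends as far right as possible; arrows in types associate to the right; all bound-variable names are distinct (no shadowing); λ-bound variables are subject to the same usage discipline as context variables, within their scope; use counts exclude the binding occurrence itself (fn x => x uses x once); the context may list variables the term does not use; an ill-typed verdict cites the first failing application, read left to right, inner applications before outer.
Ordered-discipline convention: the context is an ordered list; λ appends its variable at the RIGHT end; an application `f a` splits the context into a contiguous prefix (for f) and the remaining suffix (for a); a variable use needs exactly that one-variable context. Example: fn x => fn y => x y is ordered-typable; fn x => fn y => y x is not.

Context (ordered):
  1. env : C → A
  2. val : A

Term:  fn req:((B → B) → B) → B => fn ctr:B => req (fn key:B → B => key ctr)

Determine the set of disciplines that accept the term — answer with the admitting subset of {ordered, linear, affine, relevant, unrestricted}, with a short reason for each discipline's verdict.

accepted by: affine, unrestricted
variable uses: env: 0; val: 0; req (λ-bound): 1; ctr (λ-bound): 1; key (λ-bound): 1
use order (left to right): req, key, ctr
typing: well-typed — term : (((B → B) → B) → B) → B → B
ordered: ✗, env, val never used (weakening)
linear: ✗, env, val never used (weakening)
affine: ✓, env, val, req, ctr, key: no repeats, contraction unneeded
relevant: ✗, env, val never used (weakening)
unrestricted: ✓, simply typable at (((B → B) → B) → B) → B → B; W, C, E all held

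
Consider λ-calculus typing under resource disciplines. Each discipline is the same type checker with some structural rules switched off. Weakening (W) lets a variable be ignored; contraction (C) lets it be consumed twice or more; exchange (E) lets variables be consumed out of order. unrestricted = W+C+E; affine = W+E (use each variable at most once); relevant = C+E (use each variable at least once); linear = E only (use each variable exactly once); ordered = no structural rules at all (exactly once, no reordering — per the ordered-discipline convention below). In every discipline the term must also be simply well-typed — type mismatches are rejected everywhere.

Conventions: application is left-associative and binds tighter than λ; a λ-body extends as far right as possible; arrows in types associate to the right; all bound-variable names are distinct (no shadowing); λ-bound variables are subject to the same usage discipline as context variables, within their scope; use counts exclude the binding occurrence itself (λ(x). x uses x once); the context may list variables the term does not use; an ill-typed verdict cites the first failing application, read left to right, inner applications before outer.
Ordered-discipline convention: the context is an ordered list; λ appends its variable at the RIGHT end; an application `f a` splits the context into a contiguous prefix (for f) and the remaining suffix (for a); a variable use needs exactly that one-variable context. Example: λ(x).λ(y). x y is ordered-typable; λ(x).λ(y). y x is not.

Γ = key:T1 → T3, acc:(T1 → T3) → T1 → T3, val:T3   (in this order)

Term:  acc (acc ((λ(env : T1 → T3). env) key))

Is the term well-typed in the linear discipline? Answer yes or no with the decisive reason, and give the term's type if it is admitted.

no — acc ×2 used more than once (contraction); unused: val — weakening required
use counts: key ×1; acc ×2; val ×0; env (bound) ×1
use order (left to right): acc, acc, env, key
typing: ✓ — T1 → T3
all disciplines: ordered ✗; linear ✗; affine ✗; relevant ✗; unrestricted ✓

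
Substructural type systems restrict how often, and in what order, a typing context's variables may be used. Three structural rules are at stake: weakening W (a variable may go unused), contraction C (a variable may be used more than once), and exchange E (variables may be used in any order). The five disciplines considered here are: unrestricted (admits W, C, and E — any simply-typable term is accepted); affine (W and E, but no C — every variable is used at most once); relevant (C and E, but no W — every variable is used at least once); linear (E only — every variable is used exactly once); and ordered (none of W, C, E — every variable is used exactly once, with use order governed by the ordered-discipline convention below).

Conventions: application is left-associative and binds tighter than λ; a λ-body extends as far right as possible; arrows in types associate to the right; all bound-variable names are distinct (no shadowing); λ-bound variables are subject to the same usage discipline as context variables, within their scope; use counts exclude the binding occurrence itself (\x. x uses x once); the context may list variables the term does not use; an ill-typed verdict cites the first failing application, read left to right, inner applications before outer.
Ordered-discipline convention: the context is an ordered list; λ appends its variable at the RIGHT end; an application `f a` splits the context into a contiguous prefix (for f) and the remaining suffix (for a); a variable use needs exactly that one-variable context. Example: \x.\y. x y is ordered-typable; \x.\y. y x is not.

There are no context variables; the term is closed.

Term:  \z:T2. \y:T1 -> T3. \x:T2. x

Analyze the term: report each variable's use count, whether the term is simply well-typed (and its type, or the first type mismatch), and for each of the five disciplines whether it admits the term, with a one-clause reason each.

counts: z (bound)=0, y (bound)=0, x (bound)=1
left-to-right use order: x
typing: well-typed at T2 -> (T1 -> T3) -> T2 -> T2
ordered: ✗, needs weakening: z, y unused
linear: ✗, needs weakening: z, y unused
affine: ✓, at most one use each (z, y, x)
relevant: ✗, needs weakening: z, y unused
unrestricted: ✓, type-checks (T2 -> (T1 -> T3) -> T2 -> T2) and nothing is barred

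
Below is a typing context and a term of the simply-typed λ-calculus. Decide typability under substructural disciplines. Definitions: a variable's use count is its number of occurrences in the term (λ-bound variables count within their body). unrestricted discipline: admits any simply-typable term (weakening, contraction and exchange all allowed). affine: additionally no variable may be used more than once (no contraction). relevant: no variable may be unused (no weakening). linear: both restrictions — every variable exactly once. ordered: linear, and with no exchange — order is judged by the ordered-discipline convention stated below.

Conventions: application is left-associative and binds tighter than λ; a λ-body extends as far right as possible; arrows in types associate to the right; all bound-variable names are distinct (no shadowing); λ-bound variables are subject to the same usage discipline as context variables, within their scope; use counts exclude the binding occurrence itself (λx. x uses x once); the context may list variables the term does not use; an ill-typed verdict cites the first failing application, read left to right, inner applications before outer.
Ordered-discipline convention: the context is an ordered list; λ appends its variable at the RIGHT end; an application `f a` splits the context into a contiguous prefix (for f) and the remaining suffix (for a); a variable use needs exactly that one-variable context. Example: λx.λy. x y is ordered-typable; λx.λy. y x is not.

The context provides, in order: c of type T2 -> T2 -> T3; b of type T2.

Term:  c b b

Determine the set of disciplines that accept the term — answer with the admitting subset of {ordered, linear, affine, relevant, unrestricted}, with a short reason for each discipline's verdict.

accepted by: relevant, unrestricted
variable uses: c=1; b=2
left-to-right use order: c, b, b
typing: well-typed at T3
ordered ✗ (repeated use of b ×2)
linear ✗ (repeated use of b ×2)
affine ✗ (repeated use of b ×2)
relevant ✓ (none of c, b goes unused)
unrestricted ✓ (well-typed at T3; no restrictions here)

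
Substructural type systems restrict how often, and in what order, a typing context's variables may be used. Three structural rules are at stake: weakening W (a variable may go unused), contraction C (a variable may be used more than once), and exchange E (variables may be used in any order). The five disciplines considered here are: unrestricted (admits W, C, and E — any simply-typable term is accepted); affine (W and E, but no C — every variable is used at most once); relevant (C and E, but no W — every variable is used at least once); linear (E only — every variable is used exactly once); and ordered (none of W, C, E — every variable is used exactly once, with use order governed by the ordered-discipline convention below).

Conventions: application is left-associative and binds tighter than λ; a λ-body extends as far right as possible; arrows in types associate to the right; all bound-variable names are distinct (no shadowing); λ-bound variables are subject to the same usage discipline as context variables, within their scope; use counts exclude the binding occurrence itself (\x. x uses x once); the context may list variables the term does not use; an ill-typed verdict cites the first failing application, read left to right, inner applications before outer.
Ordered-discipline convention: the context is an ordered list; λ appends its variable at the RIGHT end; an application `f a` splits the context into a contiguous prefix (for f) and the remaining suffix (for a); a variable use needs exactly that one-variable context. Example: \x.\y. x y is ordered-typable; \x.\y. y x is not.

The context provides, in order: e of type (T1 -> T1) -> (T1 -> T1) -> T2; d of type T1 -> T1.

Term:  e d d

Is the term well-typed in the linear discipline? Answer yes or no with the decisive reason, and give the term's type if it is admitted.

no — needs contraction — d ×2
use counts: e=1, d=2
uses in reading order: e, d, d
typing: ✓ — T2
summary: ordered ✗ · linear ✗ · affine ✗ · relevant ✓ · unrestricted ✓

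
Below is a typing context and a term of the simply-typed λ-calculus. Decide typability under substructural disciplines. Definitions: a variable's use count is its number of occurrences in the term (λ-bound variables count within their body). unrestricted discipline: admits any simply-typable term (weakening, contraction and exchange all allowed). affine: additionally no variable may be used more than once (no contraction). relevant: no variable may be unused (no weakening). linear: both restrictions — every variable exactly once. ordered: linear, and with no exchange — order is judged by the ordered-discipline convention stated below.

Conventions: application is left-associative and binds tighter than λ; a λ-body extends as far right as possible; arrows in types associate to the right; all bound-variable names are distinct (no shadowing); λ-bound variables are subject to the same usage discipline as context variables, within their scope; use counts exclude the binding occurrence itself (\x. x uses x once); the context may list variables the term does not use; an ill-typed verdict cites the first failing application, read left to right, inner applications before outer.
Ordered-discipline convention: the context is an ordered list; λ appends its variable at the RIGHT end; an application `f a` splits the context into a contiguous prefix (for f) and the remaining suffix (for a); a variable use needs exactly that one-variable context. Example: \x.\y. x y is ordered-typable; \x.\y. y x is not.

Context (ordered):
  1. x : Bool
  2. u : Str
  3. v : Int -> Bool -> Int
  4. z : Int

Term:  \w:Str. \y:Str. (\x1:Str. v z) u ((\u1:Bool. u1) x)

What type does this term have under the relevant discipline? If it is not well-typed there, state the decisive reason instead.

not well-typed under relevant — w, y, x1 never used (weakening)
counts: x=1, u=1, v=1, z=1, w (bound)=0, y (bound)=0, x1 (bound)=0, u1 (bound)=1
uses in reading order: v, z, u, u1, x
typing: well-typed — term : Str -> Str -> Int
all disciplines: ordered ✗; linear ✗; affine ✓; relevant ✗; unrestricted ✓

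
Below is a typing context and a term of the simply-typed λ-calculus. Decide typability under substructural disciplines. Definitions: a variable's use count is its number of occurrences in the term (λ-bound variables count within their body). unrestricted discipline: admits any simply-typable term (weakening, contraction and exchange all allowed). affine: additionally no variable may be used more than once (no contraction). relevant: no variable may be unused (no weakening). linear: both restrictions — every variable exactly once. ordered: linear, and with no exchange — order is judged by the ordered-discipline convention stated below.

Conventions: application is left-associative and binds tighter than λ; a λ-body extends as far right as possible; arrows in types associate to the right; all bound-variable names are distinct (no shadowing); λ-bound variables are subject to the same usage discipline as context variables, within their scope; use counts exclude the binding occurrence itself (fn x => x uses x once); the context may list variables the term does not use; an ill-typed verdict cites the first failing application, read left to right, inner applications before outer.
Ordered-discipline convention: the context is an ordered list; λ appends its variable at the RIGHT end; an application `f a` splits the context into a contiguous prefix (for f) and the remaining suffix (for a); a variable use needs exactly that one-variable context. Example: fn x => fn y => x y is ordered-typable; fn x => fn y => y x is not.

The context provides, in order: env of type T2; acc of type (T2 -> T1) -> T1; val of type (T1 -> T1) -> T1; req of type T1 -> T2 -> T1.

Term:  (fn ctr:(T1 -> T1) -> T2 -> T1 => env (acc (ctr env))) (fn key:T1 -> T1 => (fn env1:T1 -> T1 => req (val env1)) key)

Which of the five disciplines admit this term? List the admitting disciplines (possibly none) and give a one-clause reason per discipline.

admitting disciplines: none
counts: env ×2; acc ×1; val ×1; req ×1; ctr [bound] ×1; key [bound] ×1; env1 [bound] ×1
uses in reading order: env, acc, ctr, env, req, val, env1, key
typing: ill-typed: an argument T2 mismatches the expected T1 -> T1
ordered: ✗, fails simple typing
linear: ✗, a type mismatch blocks all five
affine: ✗, the type mismatch rejects it
relevant: ✗, not simply typable
unrestricted: ✗, fails simple typing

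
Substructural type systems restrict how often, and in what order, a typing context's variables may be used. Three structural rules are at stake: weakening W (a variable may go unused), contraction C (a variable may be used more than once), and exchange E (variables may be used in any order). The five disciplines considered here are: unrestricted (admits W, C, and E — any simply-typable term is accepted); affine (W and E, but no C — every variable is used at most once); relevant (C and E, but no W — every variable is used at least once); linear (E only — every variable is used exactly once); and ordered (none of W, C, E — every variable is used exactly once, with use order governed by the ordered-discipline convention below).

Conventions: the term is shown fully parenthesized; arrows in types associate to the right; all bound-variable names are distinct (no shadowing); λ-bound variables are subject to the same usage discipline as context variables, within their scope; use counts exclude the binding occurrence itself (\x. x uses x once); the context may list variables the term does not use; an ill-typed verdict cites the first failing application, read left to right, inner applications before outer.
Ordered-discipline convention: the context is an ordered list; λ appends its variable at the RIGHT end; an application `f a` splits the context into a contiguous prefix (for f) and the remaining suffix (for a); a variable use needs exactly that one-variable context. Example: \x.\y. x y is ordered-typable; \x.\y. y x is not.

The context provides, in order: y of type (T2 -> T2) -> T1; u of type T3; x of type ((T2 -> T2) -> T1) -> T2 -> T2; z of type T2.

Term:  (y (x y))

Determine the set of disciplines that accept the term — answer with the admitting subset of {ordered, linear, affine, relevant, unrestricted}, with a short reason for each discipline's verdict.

admitted in: unrestricted
counts: y: 2; u: 0; x: 1; z: 0
use order (left to right): y, x, y
typing: ✓ — T1
ordered: ✗ — y ×2 used more than once (contraction); u, z never used (weakening)
linear: ✗ — y ×2 used more than once (contraction); u, z never used (weakening)
affine: ✗ — y ×2 used more than once (contraction)
relevant: ✗ — u, z never used (weakening)
unrestricted: ✓ — type-checks (T1) and nothing is barred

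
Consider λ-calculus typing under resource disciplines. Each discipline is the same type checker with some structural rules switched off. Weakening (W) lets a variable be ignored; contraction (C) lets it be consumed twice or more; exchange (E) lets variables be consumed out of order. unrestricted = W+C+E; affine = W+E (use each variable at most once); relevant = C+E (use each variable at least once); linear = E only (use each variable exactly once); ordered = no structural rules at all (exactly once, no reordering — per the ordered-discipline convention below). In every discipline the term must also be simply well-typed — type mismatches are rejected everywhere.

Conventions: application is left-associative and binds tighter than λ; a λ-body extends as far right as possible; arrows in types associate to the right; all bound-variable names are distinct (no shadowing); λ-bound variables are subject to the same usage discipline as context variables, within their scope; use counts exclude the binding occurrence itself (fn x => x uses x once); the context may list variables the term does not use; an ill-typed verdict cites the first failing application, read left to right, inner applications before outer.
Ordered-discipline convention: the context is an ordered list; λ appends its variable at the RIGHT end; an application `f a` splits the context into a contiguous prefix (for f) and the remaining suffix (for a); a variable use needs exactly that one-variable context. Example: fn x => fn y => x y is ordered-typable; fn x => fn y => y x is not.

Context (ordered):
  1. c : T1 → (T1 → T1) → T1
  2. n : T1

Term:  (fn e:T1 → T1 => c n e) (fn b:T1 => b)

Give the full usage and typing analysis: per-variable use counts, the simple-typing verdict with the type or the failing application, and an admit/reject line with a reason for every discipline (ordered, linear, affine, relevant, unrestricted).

counts: c ×1; n ×1; e [bound] ×1; b [bound] ×1
left-to-right use order: c, n, e, b
typing: ✓ — T1
ordered: ✓ — c, n, e, b: once each, no exchange needed
linear: ✓ — each of c, n, e, b used exactly once
affine: ✓ — c, n, e, b: no repeats, contraction unneeded
relevant: ✓ — c, n, e, b: all used, weakening unneeded
unrestricted: ✓ — type-checks (T1) and nothing is barred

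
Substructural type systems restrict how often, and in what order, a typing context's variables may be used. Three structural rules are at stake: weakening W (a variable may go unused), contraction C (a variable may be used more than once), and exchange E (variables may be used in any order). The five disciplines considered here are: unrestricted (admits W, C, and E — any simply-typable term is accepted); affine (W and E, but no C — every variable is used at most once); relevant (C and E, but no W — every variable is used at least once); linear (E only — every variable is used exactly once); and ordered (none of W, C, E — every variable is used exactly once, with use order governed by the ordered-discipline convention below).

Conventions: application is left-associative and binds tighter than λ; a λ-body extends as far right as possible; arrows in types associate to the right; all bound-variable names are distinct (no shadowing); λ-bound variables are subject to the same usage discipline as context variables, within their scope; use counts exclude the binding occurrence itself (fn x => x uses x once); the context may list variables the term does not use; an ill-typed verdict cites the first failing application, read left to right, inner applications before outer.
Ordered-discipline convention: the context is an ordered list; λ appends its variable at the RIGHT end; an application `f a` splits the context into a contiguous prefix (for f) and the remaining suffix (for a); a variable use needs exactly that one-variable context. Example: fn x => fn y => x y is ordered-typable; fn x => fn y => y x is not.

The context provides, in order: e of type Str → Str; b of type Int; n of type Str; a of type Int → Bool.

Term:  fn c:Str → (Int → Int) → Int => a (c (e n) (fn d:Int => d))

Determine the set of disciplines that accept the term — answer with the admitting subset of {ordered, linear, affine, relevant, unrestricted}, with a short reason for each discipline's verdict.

accepted by: affine, unrestricted
counts: e=1, b=0, n=1, a=1, c (λ-bound)=1, d (λ-bound)=1
left-to-right use order: a, c, e, n, d
typing: ✓ — (Str → (Int → Int) → Int) → Bool
ordered: ✗ — needs weakening: b unused
linear: ✗ — needs weakening: b unused
affine: ✓ — no duplicate uses among e, b, n, a, c, d
relevant: ✗ — needs weakening: b unused
unrestricted: ✓ — well-typed at (Str → (Int → Int) → Int) → Bool; no restrictions here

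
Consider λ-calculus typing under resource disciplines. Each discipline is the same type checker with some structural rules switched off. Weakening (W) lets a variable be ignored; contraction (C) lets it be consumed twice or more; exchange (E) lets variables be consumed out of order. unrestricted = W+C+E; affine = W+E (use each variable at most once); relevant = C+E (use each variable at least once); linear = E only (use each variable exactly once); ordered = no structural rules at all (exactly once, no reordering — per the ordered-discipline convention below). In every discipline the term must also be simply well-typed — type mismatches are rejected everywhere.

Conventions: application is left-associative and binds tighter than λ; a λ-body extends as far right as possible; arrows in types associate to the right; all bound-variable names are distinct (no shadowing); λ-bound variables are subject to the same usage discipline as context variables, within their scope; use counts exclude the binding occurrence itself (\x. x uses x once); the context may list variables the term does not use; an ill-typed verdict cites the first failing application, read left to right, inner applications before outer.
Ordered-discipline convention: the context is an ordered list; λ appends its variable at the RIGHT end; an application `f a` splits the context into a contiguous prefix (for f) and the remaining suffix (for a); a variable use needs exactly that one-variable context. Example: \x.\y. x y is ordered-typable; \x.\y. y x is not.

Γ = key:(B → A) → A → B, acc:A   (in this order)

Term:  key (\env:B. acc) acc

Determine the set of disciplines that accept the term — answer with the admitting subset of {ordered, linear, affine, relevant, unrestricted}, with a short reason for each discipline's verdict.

admitted in: unrestricted
use counts: key=1, acc=2, env (λ-bound)=0
left-to-right use order: key, acc, acc
typing: well-typed at B
ordered: ✗, uses contraction: acc ×2; unused: env — weakening required
linear: ✗, uses contraction: acc ×2; unused: env — weakening required
affine: ✗, uses contraction: acc ×2
relevant: ✗, unused: env — weakening required
unrestricted: ✓, well-typed at B; no restrictions here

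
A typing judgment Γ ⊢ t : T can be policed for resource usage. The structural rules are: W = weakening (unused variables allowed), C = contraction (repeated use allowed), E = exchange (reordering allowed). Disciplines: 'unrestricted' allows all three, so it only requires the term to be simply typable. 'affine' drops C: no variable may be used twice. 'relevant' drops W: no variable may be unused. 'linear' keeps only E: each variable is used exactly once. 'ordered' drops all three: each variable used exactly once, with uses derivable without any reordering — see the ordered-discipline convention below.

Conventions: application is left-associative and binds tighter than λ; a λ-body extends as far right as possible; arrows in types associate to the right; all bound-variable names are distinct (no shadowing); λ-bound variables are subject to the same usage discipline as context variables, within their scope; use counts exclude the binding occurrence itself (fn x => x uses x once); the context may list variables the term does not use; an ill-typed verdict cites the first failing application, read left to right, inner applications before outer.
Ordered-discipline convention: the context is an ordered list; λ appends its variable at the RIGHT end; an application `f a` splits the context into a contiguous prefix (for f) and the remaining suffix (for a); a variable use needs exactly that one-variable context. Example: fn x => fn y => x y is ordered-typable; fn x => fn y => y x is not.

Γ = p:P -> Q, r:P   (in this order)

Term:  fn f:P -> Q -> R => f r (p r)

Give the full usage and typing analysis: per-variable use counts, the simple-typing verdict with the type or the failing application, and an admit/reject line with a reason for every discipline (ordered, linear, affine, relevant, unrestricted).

use counts: p ×1, r ×2, f [bound] ×1
uses in reading order: f, r, p, r
typing: the term checks, with type (P -> Q -> R) -> R
ordered ✗ (uses contraction: r ×2)
linear ✗ (uses contraction: r ×2)
affine ✗ (uses contraction: r ×2)
relevant ✓ (every one of p, r, f appears)
unrestricted ✓ (well-typed at (P -> Q -> R) -> R; no restrictions here)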